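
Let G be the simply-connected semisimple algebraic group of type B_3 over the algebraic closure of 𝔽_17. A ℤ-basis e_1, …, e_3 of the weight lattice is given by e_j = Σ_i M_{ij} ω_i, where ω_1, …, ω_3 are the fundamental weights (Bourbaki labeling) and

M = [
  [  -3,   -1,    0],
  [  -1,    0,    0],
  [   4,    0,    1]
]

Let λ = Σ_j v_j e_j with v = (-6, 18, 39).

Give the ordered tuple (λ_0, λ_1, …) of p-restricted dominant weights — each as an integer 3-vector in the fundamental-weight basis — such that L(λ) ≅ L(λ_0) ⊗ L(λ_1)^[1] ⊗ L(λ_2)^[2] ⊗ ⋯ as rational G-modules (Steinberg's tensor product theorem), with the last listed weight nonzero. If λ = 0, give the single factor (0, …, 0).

Compute c_i = Σ_j M_{ij} v_j with v = (-6, 18, 39):
  c_1 = (-3)·(-6) + (-1)·(18) + 0·39 = 0
  c_2 = (-1)·(-6) + 0·18 + 0·39 = 6
  c_3 = (4)·(-6) + 0·18 + 1·39 = 15
Writing each c_i in base p = 17:
  c_1 = 0
  c_2 = 6 = 6·17^0
  c_3 = 15 = 15·17^0
λ_0 = (0, 6, 15)

((0, 6, 15),)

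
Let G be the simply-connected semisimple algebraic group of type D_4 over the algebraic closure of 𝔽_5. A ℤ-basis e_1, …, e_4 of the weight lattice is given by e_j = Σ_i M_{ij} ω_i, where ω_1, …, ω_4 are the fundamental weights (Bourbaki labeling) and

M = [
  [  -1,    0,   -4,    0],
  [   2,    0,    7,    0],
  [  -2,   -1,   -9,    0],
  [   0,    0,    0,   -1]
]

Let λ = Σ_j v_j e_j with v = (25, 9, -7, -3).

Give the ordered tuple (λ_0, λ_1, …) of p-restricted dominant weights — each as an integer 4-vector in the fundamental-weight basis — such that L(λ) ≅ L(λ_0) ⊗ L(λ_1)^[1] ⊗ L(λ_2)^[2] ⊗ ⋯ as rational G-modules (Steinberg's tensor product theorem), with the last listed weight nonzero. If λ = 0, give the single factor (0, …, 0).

In the fundamental-weight basis, λ has coordinates c = M·v (v = (25, 9, -7, -3)):
  c_1 = (-1)·(25) + (0)·(9) + (-4)·(-7) + (0)·(-3) = 3
  c_2 = (2)·(25) + (0)·(9) + (7)·(-7) + (0)·(-3) = 1
  c_3 = (-2)·(25) + (-1)·(9) + (-9)·(-7) + (0)·(-3) = 4
  c_4 = (0)·(25) + (0)·(9) + (0)·(-7) + (-1)·(-3) = 3
Expand coordinatewise in base 5:
  c_1 = 3 = 3·5^0
  c_2 = 1 = 1·5^0
  c_3 = 4 = 4·5^0
  c_4 = 3 = 3·5^0
λ_0 = (3, 1, 4, 3)

((3, 1, 4, 3),)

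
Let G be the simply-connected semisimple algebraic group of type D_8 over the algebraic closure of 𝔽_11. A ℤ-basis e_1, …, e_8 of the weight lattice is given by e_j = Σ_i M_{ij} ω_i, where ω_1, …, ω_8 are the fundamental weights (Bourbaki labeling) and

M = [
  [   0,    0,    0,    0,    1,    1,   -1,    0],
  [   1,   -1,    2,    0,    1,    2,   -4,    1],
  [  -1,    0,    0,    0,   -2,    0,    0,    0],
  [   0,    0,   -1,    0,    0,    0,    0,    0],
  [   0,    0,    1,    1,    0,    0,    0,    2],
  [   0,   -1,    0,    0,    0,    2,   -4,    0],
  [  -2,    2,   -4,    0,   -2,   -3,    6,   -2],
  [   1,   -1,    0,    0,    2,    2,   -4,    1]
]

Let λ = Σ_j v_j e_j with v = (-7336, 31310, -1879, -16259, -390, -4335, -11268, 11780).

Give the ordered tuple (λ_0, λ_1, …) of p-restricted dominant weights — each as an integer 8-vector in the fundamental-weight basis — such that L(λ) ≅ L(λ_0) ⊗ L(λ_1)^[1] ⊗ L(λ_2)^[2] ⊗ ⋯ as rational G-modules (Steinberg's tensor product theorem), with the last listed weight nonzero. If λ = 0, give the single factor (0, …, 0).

((9, 9, 9, 9, 10, 10, 0, 0), (0, 5, 0, 5, 8, 0, 4, 4), (10, 0, 1, 4, 0, 9, 6, 6), (4, 4, 6, 1, 4, 3, 5, 6))

Change of basis e → ω: c = M·v where v = (-7336, 31310, -1879, -16259, -390, -4335, -11268, 11780):
  c_1 = (0)·(-7336) + (0)·(31310) + (0)·(-1879) + (0)·(-16259) + (1)·(-390) + (1)·(-4335) + (-1)·(-11268) + (0)·(11780) = 6543
  c_2 = (1)·(-7336) + (-1)·(31310) + (2)·(-1879) + (0)·(-16259) + (1)·(-390) + (2)·(-4335) + (-4)·(-11268) + (1)·(11780) = 5388
  c_3 = (-1)·(-7336) + (0)·(31310) + (0)·(-1879) + (0)·(-16259) + (-2)·(-390) + (0)·(-4335) + (0)·(-11268) + (0)·(11780) = 8116
  c_4 = (0)·(-7336) + (0)·(31310) + (-1)·(-1879) + (0)·(-16259) + (0)·(-390) + (0)·(-4335) + (0)·(-11268) + (0)·(11780) = 1879
  c_5 = (0)·(-7336) + (0)·(31310) + (1)·(-1879) + (1)·(-16259) + (0)·(-390) + (0)·(-4335) + (0)·(-11268) + (2)·(11780) = 5422
  c_6 = (0)·(-7336) + (-1)·(31310) + (0)·(-1879) + (0)·(-16259) + (0)·(-390) + (2)·(-4335) + (-4)·(-11268) + (0)·(11780) = 5092
  c_7 = (-2)·(-7336) + (2)·(31310) + (-4)·(-1879) + (0)·(-16259) + (-2)·(-390) + (-3)·(-4335) + (6)·(-11268) + (-2)·(11780) = 7425
  c_8 = (1)·(-7336) + (-1)·(31310) + (0)·(-1879) + (0)·(-16259) + (2)·(-390) + (2)·(-4335) + (-4)·(-11268) + (1)·(11780) = 8756
Writing each c_i in base p = 11:
  c_1 = 6543 = 9·11^0 + 0·11^1 + 10·11^2 + 4·11^3
  c_2 = 5388 = 9·11^0 + 5·11^1 + 0·11^2 + 4·11^3
  c_3 = 8116 = 9·11^0 + 0·11^1 + 1·11^2 + 6·11^3
  c_4 = 1879 = 9·11^0 + 5·11^1 + 4·11^2 + 1·11^3
  c_5 = 5422 = 10·11^0 + 8·11^1 + 0·11^2 + 4·11^3
  c_6 = 5092 = 10·11^0 + 0·11^1 + 9·11^2 + 3·11^3
  c_7 = 7425 = 0·11^0 + 4·11^1 + 6·11^2 + 5·11^3
  c_8 = 8756 = 0·11^0 + 4·11^1 + 6·11^2 + 6·11^3
λ_0 = (9, 9, 9, 9, 10, 10, 0, 0)
λ_1 = (0, 5, 0, 5, 8, 0, 4, 4)
λ_2 = (10, 0, 1, 4, 0, 9, 6, 6)
λ_3 = (4, 4, 6, 1, 4, 3, 5, 6)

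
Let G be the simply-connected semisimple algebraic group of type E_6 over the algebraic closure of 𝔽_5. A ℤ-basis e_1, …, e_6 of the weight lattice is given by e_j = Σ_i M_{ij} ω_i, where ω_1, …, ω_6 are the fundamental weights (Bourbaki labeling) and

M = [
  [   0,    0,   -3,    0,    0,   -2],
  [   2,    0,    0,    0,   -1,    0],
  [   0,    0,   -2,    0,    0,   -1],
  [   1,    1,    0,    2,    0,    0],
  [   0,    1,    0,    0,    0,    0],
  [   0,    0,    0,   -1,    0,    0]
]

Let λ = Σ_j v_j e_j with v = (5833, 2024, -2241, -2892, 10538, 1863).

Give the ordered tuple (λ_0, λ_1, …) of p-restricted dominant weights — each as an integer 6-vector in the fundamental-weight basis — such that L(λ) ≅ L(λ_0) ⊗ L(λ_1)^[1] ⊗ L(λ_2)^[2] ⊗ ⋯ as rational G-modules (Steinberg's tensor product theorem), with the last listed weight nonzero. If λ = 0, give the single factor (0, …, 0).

In the fundamental-weight basis, λ has coordinates c = M·v (v = (5833, 2024, -2241, -2892, 10538, 1863)):
  c_1 = 0*5833 + 0*2024 + -3*-2241 + 0*-2892 + 0*10538 + -2*1863 = 2997
  c_2 = 2*5833 + 0*2024 + 0*-2241 + 0*-2892 + -1*10538 + 0*1863 = 1128
  c_3 = 0*5833 + 0*2024 + -2*-2241 + 0*-2892 + 0*10538 + -1*1863 = 2619
  c_4 = 1*5833 + 1*2024 + 0*-2241 + 2*-2892 + 0*10538 + 0*1863 = 2073
  c_5 = 0*5833 + 1*2024 + 0*-2241 + 0*-2892 + 0*10538 + 0*1863 = 2024
  c_6 = 0*5833 + 0*2024 + 0*-2241 + -1*-2892 + 0*10538 + 0*1863 = 2892
Base-5 expansion of each c_i:
  c_1 = 2997 = 2·5^0 + 4·5^1 + 4·5^2 + 3·5^3 + 4·5^4
  c_2 = 1128 = 3·5^0 + 0·5^1 + 0·5^2 + 4·5^3 + 1·5^4
  c_3 = 2619 = 4·5^0 + 3·5^1 + 4·5^2 + 0·5^3 + 4·5^4
  c_4 = 2073 = 3·5^0 + 4·5^1 + 2·5^2 + 1·5^3 + 3·5^4
  c_5 = 2024 = 4·5^0 + 4·5^1 + 0·5^2 + 1·5^3 + 3·5^4
  c_6 = 2892 = 2·5^0 + 3·5^1 + 0·5^2 + 3·5^3 + 4·5^4
p-restricted factor λ_0 = (2, 3, 4, 3, 4, 2)
p-restricted factor λ_1 = (4, 0, 3, 4, 4, 3)
p-restricted factor λ_2 = (4, 0, 4, 2, 0, 0)
p-restricted factor λ_3 = (3, 4, 0, 1, 1, 3)
p-restricted factor λ_4 = (4, 1, 4, 3, 3, 4)

((2, 3, 4, 3, 4, 2), (4, 0, 3, 4, 4, 3), (4, 0, 4, 2, 0, 0), (3, 4, 0, 1, 1, 3), (4, 1, 4, 3, 3, 4))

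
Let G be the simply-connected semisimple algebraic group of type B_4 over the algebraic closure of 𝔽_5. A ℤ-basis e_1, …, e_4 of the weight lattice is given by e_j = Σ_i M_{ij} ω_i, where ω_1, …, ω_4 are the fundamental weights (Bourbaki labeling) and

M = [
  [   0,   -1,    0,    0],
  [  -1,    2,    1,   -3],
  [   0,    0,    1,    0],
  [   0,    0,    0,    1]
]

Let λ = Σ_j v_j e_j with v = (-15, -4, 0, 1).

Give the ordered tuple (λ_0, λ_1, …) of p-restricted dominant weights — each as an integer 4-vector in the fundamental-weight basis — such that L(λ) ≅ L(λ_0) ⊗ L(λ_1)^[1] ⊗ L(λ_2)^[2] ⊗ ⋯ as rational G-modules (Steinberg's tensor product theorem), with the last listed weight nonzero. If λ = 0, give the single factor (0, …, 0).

((4, 4, 0, 1),)

Converting to the ω-basis (c_i = row i of M dotted with v = (-15, -4, 0, 1)):
  c_1 = 0*-15 + -1*-4 + 0*0 + 0*1 = 4
  c_2 = -1*-15 + 2*-4 + 1*0 + -3*1 = 4
  c_3 = 0*-15 + 0*-4 + 1*0 + 0*1 = 0
  c_4 = 0*-15 + 0*-4 + 0*0 + 1*1 = 1
Expand coordinatewise in base 5:
  c_1 = 4 = 4·5^0
  c_2 = 4 = 4·5^0
  c_3 = 0
  c_4 = 1 = 1·5^0
λ_0 = (4, 4, 0, 1)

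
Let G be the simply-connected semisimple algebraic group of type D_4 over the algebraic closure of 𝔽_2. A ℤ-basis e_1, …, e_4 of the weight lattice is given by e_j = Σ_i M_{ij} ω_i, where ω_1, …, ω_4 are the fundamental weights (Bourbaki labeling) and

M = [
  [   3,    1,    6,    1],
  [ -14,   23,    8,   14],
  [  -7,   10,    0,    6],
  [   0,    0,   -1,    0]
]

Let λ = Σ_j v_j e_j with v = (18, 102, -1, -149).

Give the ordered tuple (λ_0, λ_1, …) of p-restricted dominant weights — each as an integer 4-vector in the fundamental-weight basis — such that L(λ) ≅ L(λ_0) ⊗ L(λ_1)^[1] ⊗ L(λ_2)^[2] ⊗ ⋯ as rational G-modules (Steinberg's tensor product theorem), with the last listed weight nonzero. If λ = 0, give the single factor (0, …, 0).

ω-coordinates c = M·v, v = (18, 102, -1, -149):
  c_1 = (3)·(18) + (1)·(102) + (6)·(-1) + (1)·(-149) = 1
  c_2 = (-14)·(18) + (23)·(102) + (8)·(-1) + (14)·(-149) = 0
  c_3 = (-7)·(18) + (10)·(102) + (0)·(-1) + (6)·(-149) = 0
  c_4 = (0)·(18) + (0)·(102) + (-1)·(-1) + (0)·(-149) = 1
Base-2 expansion of each c_i:
  c_1 = 1 = 1·2^0
  c_2 = 0
  c_3 = 0
  c_4 = 1 = 1·2^0
λ_0 = (1, 0, 0, 1)

((1, 0, 0, 1),)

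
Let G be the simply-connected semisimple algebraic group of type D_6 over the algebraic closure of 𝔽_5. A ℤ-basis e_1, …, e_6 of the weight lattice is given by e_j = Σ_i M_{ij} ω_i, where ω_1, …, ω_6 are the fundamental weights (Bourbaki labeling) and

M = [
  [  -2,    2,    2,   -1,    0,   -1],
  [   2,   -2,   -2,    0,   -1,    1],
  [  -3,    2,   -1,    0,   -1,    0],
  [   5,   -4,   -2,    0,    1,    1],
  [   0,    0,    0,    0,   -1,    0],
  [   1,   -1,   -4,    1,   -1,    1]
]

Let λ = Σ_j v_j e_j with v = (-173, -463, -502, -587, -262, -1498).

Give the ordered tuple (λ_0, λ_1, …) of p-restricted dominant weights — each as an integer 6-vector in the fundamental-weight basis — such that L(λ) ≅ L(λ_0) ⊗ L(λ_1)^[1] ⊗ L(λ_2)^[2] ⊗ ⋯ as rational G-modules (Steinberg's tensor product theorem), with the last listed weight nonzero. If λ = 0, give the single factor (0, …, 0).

((1, 3, 2, 1, 2, 0), (0, 4, 1, 1, 2, 0), (0, 3, 4, 4, 0, 4), (4, 2, 2, 1, 2, 3))

ω-coordinates c = M·v, v = (-173, -463, -502, -587, -262, -1498):
  c_1 = -2*-173 + 2*-463 + 2*-502 + -1*-587 + 0*-262 + -1*-1498 = 501
  c_2 = 2*-173 + -2*-463 + -2*-502 + 0*-587 + -1*-262 + 1*-1498 = 348
  c_3 = -3*-173 + 2*-463 + -1*-502 + 0*-587 + -1*-262 + 0*-1498 = 357
  c_4 = 5*-173 + -4*-463 + -2*-502 + 0*-587 + 1*-262 + 1*-1498 = 231
  c_5 = 0*-173 + 0*-463 + 0*-502 + 0*-587 + -1*-262 + 0*-1498 = 262
  c_6 = 1*-173 + -1*-463 + -4*-502 + 1*-587 + -1*-262 + 1*-1498 = 475
Base-5 expansion of each c_i:
  c_1 = 501 = 1·5^0 + 0·5^1 + 0·5^2 + 4·5^3
  c_2 = 348 = 3·5^0 + 4·5^1 + 3·5^2 + 2·5^3
  c_3 = 357 = 2·5^0 + 1·5^1 + 4·5^2 + 2·5^3
  c_4 = 231 = 1·5^0 + 1·5^1 + 4·5^2 + 1·5^3
  c_5 = 262 = 2·5^0 + 2·5^1 + 0·5^2 + 2·5^3
  c_6 = 475 = 0·5^0 + 0·5^1 + 4·5^2 + 3·5^3
Factor λ_0 = (1, 3, 2, 1, 2, 0)
Factor λ_1 = (0, 4, 1, 1, 2, 0)
Factor λ_2 = (0, 3, 4, 4, 0, 4)
Factor λ_3 = (4, 2, 2, 1, 2, 3)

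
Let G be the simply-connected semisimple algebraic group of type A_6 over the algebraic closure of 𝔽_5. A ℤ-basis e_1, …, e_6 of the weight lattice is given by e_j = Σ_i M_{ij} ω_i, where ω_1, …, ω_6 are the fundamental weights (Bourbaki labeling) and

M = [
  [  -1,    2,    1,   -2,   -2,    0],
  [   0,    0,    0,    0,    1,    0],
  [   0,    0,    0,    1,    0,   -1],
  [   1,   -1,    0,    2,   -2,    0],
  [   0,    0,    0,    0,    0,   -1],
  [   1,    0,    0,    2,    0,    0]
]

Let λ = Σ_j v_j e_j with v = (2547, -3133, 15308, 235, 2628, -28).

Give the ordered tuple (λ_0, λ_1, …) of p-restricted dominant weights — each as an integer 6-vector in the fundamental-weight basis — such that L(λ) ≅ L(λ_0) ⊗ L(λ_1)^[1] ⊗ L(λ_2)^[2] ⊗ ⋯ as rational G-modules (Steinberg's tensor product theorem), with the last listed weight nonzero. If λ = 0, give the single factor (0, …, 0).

In the fundamental-weight basis, λ has coordinates c = M·v (v = (2547, -3133, 15308, 235, 2628, -28)):
  c_1 = -1*2547 + 2*-3133 + 1*15308 + -2*235 + -2*2628 + 0*-28 = 769
  c_2 = 0*2547 + 0*-3133 + 0*15308 + 0*235 + 1*2628 + 0*-28 = 2628
  c_3 = 0*2547 + 0*-3133 + 0*15308 + 1*235 + 0*2628 + -1*-28 = 263
  c_4 = 1*2547 + -1*-3133 + 0*15308 + 2*235 + -2*2628 + 0*-28 = 894
  c_5 = 0*2547 + 0*-3133 + 0*15308 + 0*235 + 0*2628 + -1*-28 = 28
  c_6 = 1*2547 + 0*-3133 + 0*15308 + 2*235 + 0*2628 + 0*-28 = 3017
Expand coordinatewise in base 5:
  c_1 = 769 = 4·5^0 + 3·5^1 + 0·5^2 + 1·5^3 + 1·5^4
  c_2 = 2628 = 3·5^0 + 0·5^1 + 0·5^2 + 1·5^3 + 4·5^4
  c_3 = 263 = 3·5^0 + 2·5^1 + 0·5^2 + 2·5^3
  c_4 = 894 = 4·5^0 + 3·5^1 + 0·5^2 + 2·5^3 + 1·5^4
  c_5 = 28 = 3·5^0 + 0·5^1 + 1·5^2
  c_6 = 3017 = 2·5^0 + 3·5^1 + 0·5^2 + 4·5^3 + 4·5^4
Factor λ_0 = (4, 3, 3, 4, 3, 2)
Factor λ_1 = (3, 0, 2, 3, 0, 3)
Factor λ_2 = (0, 0, 0, 0, 1, 0)
Factor λ_3 = (1, 1, 2, 2, 0, 4)
Factor λ_4 = (1, 4, 0, 1, 0, 4)

((4, 3, 3, 4, 3, 2), (3, 0, 2, 3, 0, 3), (0, 0, 0, 0, 1, 0), (1, 1, 2, 2, 0, 4), (1, 4, 0, 1, 0, 4))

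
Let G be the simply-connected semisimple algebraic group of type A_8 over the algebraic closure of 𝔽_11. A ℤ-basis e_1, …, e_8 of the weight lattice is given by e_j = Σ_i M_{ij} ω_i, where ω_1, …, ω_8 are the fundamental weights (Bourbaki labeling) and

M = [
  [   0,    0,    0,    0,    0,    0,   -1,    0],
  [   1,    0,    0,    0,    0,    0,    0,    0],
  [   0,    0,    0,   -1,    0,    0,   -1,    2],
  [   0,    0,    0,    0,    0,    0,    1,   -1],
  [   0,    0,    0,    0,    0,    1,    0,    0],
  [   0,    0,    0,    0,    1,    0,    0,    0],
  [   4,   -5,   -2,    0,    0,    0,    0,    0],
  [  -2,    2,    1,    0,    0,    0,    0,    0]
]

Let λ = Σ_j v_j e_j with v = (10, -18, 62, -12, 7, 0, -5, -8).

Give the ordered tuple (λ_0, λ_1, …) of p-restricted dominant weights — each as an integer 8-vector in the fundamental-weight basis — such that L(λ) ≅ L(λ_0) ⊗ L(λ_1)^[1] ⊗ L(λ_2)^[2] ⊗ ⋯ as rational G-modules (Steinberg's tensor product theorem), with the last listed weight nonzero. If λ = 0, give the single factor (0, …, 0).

Converting to the ω-basis (c_i = row i of M dotted with v = (10, -18, 62, -12, 7, 0, -5, -8)):
  c_1 = 0*10 + 0*-18 + 0*62 + 0*-12 + 0*7 + 0*0 + -1*-5 + 0*-8 = 5
  c_2 = 1*10 + 0*-18 + 0*62 + 0*-12 + 0*7 + 0*0 + 0*-5 + 0*-8 = 10
  c_3 = 0*10 + 0*-18 + 0*62 + -1*-12 + 0*7 + 0*0 + -1*-5 + 2*-8 = 1
  c_4 = 0*10 + 0*-18 + 0*62 + 0*-12 + 0*7 + 0*0 + 1*-5 + -1*-8 = 3
  c_5 = 0*10 + 0*-18 + 0*62 + 0*-12 + 0*7 + 1*0 + 0*-5 + 0*-8 = 0
  c_6 = 0*10 + 0*-18 + 0*62 + 0*-12 + 1*7 + 0*0 + 0*-5 + 0*-8 = 7
  c_7 = 4*10 + -5*-18 + -2*62 + 0*-12 + 0*7 + 0*0 + 0*-5 + 0*-8 = 6
  c_8 = -2*10 + 2*-18 + 1*62 + 0*-12 + 0*7 + 0*0 + 0*-5 + 0*-8 = 6
Expand coordinatewise in base 11:
  c_1 = 5 = 5·11^0
  c_2 = 10 = 10·11^0
  c_3 = 1 = 1·11^0
  c_4 = 3 = 3·11^0
  c_5 = 0
  c_6 = 7 = 7·11^0
  c_7 = 6 = 6·11^0
  c_8 = 6 = 6·11^0
λ_0 = (5, 10, 1, 3, 0, 7, 6, 6)

((5, 10, 1, 3, 0, 7, 6, 6),)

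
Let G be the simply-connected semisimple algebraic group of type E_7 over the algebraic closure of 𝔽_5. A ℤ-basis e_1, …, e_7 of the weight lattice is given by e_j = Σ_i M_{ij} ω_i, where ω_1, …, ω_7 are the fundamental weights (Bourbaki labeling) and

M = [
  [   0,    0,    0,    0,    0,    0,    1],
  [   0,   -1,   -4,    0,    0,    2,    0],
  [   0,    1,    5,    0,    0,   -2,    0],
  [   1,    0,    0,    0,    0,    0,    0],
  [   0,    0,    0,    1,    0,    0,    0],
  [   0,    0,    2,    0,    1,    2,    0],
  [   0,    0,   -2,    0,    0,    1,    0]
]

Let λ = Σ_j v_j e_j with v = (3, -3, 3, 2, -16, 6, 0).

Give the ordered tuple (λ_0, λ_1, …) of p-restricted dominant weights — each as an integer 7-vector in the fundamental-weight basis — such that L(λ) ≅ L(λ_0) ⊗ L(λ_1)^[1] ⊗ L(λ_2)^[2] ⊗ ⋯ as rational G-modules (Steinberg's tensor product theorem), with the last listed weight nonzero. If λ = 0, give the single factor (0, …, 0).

((0, 3, 0, 3, 2, 2, 0),)

Compute c_i = Σ_j M_{ij} v_j with v = (3, -3, 3, 2, -16, 6, 0):
  c_1 = 0·3 + (0)·(-3) + 0·3 + 0·2 + (0)·(-16) + 0·6 + 1·0 = 0
  c_2 = 0·3 + (-1)·(-3) + (-4)·(3) + 0·2 + (0)·(-16) + 2·6 + 0·0 = 3
  c_3 = 0·3 + (1)·(-3) + 5·3 + 0·2 + (0)·(-16) + (-2)·(6) + 0·0 = 0
  c_4 = 1·3 + (0)·(-3) + 0·3 + 0·2 + (0)·(-16) + 0·6 + 0·0 = 3
  c_5 = 0·3 + (0)·(-3) + 0·3 + 1·2 + (0)·(-16) + 0·6 + 0·0 = 2
  c_6 = 0·3 + (0)·(-3) + 2·3 + 0·2 + (1)·(-16) + 2·6 + 0·0 = 2
  c_7 = 0·3 + (0)·(-3) + (-2)·(3) + 0·2 + (0)·(-16) + 1·6 + 0·0 = 0
Expand coordinatewise in base 5:
  c_1 = 0
  c_2 = 3 = 3·5^0
  c_3 = 0
  c_4 = 3 = 3·5^0
  c_5 = 2 = 2·5^0
  c_6 = 2 = 2·5^0
  c_7 = 0
λ_0 = (0, 3, 0, 3, 2, 2, 0)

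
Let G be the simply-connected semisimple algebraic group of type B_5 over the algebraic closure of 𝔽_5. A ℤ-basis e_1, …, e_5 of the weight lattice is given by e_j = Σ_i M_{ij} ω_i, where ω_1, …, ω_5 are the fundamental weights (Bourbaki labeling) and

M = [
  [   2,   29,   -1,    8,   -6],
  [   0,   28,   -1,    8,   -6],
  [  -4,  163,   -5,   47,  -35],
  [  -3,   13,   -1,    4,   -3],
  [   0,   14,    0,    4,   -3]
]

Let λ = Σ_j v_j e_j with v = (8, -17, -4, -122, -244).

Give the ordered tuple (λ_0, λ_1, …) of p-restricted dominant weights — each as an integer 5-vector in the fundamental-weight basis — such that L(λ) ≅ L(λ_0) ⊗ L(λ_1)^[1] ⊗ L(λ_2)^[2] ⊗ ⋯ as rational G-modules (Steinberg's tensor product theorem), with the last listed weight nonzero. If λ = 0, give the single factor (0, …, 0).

Converting to the ω-basis (c_i = row i of M dotted with v = (8, -17, -4, -122, -244)):
  c_1 = 2·8 + (29)·(-17) + (-1)·(-4) + (8)·(-122) + (-6)·(-244) = 15
  c_2 = 0·8 + (28)·(-17) + (-1)·(-4) + (8)·(-122) + (-6)·(-244) = 16
  c_3 = (-4)·(8) + (163)·(-17) + (-5)·(-4) + (47)·(-122) + (-35)·(-244) = 23
  c_4 = (-3)·(8) + (13)·(-17) + (-1)·(-4) + (4)·(-122) + (-3)·(-244) = 3
  c_5 = 0·8 + (14)·(-17) + (0)·(-4) + (4)·(-122) + (-3)·(-244) = 6
Writing each c_i in base p = 5:
  c_1 = 15 = 0·5^0 + 3·5^1
  c_2 = 16 = 1·5^0 + 3·5^1
  c_3 = 23 = 3·5^0 + 4·5^1
  c_4 = 3 = 3·5^0
  c_5 = 6 = 1·5^0 + 1·5^1
p-restricted factor λ_0 = (0, 1, 3, 3, 1)
p-restricted factor λ_1 = (3, 3, 4, 0, 1)

((0, 1, 3, 3, 1), (3, 3, 4, 0, 1))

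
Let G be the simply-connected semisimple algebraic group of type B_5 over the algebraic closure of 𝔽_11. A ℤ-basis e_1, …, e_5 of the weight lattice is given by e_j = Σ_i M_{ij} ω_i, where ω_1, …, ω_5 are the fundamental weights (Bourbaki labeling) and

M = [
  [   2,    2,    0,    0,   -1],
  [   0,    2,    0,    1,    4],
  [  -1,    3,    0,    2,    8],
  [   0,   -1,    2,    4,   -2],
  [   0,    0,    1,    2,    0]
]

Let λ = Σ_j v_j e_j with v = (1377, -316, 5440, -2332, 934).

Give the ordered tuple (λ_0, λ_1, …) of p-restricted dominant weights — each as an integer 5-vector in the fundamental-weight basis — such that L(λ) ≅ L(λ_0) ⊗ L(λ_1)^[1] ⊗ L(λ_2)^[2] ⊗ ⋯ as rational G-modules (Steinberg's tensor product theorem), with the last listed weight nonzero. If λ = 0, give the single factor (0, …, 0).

((0, 2, 10, 0, 6), (9, 4, 10, 0, 4), (9, 6, 3, 0, 6))

Compute c_i = Σ_j M_{ij} v_j with v = (1377, -316, 5440, -2332, 934):
  c_1 = 2·1377 + (2)·(-316) + 0·5440 + (0)·(-2332) + (-1)·(934) = 1188
  c_2 = 0·1377 + (2)·(-316) + 0·5440 + (1)·(-2332) + 4·934 = 772
  c_3 = (-1)·(1377) + (3)·(-316) + 0·5440 + (2)·(-2332) + 8·934 = 483
  c_4 = 0·1377 + (-1)·(-316) + 2·5440 + (4)·(-2332) + (-2)·(934) = 0
  c_5 = 0·1377 + (0)·(-316) + 1·5440 + (2)·(-2332) + 0·934 = 776
Base-11 expansion of each c_i:
  c_1 = 1188 = 0·11^0 + 9·11^1 + 9·11^2
  c_2 = 772 = 2·11^0 + 4·11^1 + 6·11^2
  c_3 = 483 = 10·11^0 + 10·11^1 + 3·11^2
  c_4 = 0
  c_5 = 776 = 6·11^0 + 4·11^1 + 6·11^2
p-restricted factor λ_0 = (0, 2, 10, 0, 6)
p-restricted factor λ_1 = (9, 4, 10, 0, 4)
p-restricted factor λ_2 = (9, 6, 3, 0, 6)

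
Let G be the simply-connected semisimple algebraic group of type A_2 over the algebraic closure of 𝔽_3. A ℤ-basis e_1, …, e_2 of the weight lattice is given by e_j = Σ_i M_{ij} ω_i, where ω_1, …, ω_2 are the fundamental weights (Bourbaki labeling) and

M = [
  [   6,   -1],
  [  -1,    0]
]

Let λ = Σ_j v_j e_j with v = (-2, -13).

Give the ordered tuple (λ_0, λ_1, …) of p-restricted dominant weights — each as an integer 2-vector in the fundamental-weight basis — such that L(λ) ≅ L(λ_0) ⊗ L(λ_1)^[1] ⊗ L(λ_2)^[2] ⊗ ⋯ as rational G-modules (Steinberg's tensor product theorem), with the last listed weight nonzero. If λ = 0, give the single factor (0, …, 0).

Converting to the ω-basis (c_i = row i of M dotted with v = (-2, -13)):
  c_1 = 6*-2 + -1*-13 = 1
  c_2 = -1*-2 + 0*-13 = 2
Base-3 expansion of each c_i:
  c_1 = 1 = 1·3^0
  c_2 = 2 = 2·3^0
λ_0 = (1, 2)

((1, 2),)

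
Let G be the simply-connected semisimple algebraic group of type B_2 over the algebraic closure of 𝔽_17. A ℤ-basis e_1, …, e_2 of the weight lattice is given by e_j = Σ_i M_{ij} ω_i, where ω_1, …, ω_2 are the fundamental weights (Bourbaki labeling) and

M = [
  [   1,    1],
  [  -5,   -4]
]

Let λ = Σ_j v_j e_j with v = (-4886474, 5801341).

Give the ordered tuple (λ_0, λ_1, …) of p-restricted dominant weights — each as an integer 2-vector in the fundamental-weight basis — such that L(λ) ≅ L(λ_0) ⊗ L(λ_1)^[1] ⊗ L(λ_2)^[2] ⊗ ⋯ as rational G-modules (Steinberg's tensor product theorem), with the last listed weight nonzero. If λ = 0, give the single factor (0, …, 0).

((12, 14), (10, 11), (3, 12), (16, 11), (10, 14))

Compute c_i = Σ_j M_{ij} v_j with v = (-4886474, 5801341):
  c_1 = (1)·(-4886474) + 1·5801341 = 914867
  c_2 = (-5)·(-4886474) + (-4)·(5801341) = 1227006
Base-17 expansion of each c_i:
  c_1 = 914867 = 12·17^0 + 10·17^1 + 3·17^2 + 16·17^3 + 10·17^4
  c_2 = 1227006 = 14·17^0 + 11·17^1 + 12·17^2 + 11·17^3 + 14·17^4
λ_0 = (12, 14)
λ_1 = (10, 11)
λ_2 = (3, 12)
λ_3 = (16, 11)
λ_4 = (10, 14)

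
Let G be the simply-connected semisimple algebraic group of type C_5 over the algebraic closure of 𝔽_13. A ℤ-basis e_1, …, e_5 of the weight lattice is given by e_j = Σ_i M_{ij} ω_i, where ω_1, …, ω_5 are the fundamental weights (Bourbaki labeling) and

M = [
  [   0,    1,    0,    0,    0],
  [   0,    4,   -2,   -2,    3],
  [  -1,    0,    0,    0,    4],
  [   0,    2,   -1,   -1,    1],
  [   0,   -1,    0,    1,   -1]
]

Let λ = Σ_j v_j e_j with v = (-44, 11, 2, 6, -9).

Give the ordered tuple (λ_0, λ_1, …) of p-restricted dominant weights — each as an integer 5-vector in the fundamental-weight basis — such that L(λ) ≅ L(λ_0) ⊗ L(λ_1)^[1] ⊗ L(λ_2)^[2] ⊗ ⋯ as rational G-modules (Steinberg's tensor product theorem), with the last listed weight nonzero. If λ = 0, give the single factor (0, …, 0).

((11, 1, 8, 5, 4),)

In the fundamental-weight basis, λ has coordinates c = M·v (v = (-44, 11, 2, 6, -9)):
  c_1 = (0)·(-44) + (1)·(11) + (0)·(2) + (0)·(6) + (0)·(-9) = 11
  c_2 = (0)·(-44) + (4)·(11) + (-2)·(2) + (-2)·(6) + (3)·(-9) = 1
  c_3 = (-1)·(-44) + (0)·(11) + (0)·(2) + (0)·(6) + (4)·(-9) = 8
  c_4 = (0)·(-44) + (2)·(11) + (-1)·(2) + (-1)·(6) + (1)·(-9) = 5
  c_5 = (0)·(-44) + (-1)·(11) + (0)·(2) + (1)·(6) + (-1)·(-9) = 4
Writing each c_i in base p = 13:
  c_1 = 11 = 11·13^0
  c_2 = 1 = 1·13^0
  c_3 = 8 = 8·13^0
  c_4 = 5 = 5·13^0
  c_5 = 4 = 4·13^0
λ_0 = (11, 1, 8, 5, 4)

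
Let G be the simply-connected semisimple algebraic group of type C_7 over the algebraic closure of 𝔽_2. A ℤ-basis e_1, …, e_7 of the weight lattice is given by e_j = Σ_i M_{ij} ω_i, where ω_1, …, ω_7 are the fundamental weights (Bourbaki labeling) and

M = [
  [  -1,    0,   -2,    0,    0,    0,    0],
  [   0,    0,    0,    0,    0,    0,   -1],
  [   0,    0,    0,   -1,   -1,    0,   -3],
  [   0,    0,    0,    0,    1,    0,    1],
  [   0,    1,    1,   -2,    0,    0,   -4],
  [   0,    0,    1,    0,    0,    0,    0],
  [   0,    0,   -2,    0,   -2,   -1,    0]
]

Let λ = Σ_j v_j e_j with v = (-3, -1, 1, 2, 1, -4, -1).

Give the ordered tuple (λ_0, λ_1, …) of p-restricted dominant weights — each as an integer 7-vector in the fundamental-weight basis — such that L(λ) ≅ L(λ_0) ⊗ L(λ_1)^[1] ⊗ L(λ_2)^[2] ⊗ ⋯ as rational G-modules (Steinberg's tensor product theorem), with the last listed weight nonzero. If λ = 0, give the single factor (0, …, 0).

((1, 1, 0, 0, 0, 1, 0),)

Compute c_i = Σ_j M_{ij} v_j with v = (-3, -1, 1, 2, 1, -4, -1):
  c_1 = (-1)·(-3) + (0)·(-1) + (-2)·(1) + 0·2 + 0·1 + (0)·(-4) + (0)·(-1) = 1
  c_2 = (0)·(-3) + (0)·(-1) + 0·1 + 0·2 + 0·1 + (0)·(-4) + (-1)·(-1) = 1
  c_3 = (0)·(-3) + (0)·(-1) + 0·1 + (-1)·(2) + (-1)·(1) + (0)·(-4) + (-3)·(-1) = 0
  c_4 = (0)·(-3) + (0)·(-1) + 0·1 + 0·2 + 1·1 + (0)·(-4) + (1)·(-1) = 0
  c_5 = (0)·(-3) + (1)·(-1) + 1·1 + (-2)·(2) + 0·1 + (0)·(-4) + (-4)·(-1) = 0
  c_6 = (0)·(-3) + (0)·(-1) + 1·1 + 0·2 + 0·1 + (0)·(-4) + (0)·(-1) = 1
  c_7 = (0)·(-3) + (0)·(-1) + (-2)·(1) + 0·2 + (-2)·(1) + (-1)·(-4) + (0)·(-1) = 0
Base-2 expansion of each c_i:
  c_1 = 1 = 1·2^0
  c_2 = 1 = 1·2^0
  c_3 = 0
  c_4 = 0
  c_5 = 0
  c_6 = 1 = 1·2^0
  c_7 = 0
λ_0 = (1, 1, 0, 0, 0, 1, 0)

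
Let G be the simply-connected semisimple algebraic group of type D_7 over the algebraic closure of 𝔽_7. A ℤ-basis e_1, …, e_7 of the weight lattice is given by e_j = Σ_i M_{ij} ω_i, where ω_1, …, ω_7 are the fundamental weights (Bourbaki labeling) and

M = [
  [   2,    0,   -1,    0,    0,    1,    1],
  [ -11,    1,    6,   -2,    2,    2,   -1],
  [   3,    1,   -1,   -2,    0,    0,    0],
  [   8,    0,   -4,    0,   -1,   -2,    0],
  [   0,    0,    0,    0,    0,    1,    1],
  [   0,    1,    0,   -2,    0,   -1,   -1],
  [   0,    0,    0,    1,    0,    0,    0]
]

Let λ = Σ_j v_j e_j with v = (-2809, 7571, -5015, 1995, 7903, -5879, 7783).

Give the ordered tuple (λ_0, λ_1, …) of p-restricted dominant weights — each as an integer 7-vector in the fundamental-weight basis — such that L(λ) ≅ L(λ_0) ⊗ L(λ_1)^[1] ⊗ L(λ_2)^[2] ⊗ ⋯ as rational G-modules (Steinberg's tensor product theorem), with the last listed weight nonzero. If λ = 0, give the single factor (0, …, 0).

Compute c_i = Σ_j M_{ij} v_j with v = (-2809, 7571, -5015, 1995, 7903, -5879, 7783):
  c_1 = (2)·(-2809) + 0·7571 + (-1)·(-5015) + 0·1995 + 0·7903 + (1)·(-5879) + 1·7783 = 1301
  c_2 = (-11)·(-2809) + 1·7571 + (6)·(-5015) + (-2)·(1995) + 2·7903 + (2)·(-5879) + (-1)·(7783) = 655
  c_3 = (3)·(-2809) + 1·7571 + (-1)·(-5015) + (-2)·(1995) + 0·7903 + (0)·(-5879) + 0·7783 = 169
  c_4 = (8)·(-2809) + 0·7571 + (-4)·(-5015) + 0·1995 + (-1)·(7903) + (-2)·(-5879) + 0·7783 = 1443
  c_5 = (0)·(-2809) + 0·7571 + (0)·(-5015) + 0·1995 + 0·7903 + (1)·(-5879) + 1·7783 = 1904
  c_6 = (0)·(-2809) + 1·7571 + (0)·(-5015) + (-2)·(1995) + 0·7903 + (-1)·(-5879) + (-1)·(7783) = 1677
  c_7 = (0)·(-2809) + 0·7571 + (0)·(-5015) + 1·1995 + 0·7903 + (0)·(-5879) + 0·7783 = 1995
Expand coordinatewise in base 7:
  c_1 = 1301 = 6·7^0 + 3·7^1 + 5·7^2 + 3·7^3
  c_2 = 655 = 4·7^0 + 2·7^1 + 6·7^2 + 1·7^3
  c_3 = 169 = 1·7^0 + 3·7^1 + 3·7^2
  c_4 = 1443 = 1·7^0 + 3·7^1 + 1·7^2 + 4·7^3
  c_5 = 1904 = 0·7^0 + 6·7^1 + 3·7^2 + 5·7^3
  c_6 = 1677 = 4·7^0 + 1·7^1 + 6·7^2 + 4·7^3
  c_7 = 1995 = 0·7^0 + 5·7^1 + 5·7^2 + 5·7^3
Factor λ_0 = (6, 4, 1, 1, 0, 4, 0)
Factor λ_1 = (3, 2, 3, 3, 6, 1, 5)
Factor λ_2 = (5, 6, 3, 1, 3, 6, 5)
Factor λ_3 = (3, 1, 0, 4, 5, 4, 5)

((6, 4, 1, 1, 0, 4, 0), (3, 2, 3, 3, 6, 1, 5), (5, 6, 3, 1, 3, 6, 5), (3, 1, 0, 4, 5, 4, 5))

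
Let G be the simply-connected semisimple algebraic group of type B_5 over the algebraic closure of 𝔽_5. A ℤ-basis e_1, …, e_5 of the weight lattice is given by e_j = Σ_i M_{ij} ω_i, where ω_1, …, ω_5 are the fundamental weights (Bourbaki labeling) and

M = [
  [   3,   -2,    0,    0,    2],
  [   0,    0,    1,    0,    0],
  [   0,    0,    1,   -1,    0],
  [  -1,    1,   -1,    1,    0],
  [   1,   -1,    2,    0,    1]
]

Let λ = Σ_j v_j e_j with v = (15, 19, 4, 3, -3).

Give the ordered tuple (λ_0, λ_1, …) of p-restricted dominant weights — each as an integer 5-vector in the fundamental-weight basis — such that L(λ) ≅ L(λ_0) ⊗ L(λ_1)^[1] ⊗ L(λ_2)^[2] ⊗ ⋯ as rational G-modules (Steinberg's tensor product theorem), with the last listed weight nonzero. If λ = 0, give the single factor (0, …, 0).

Change of basis e → ω: c = M·v where v = (15, 19, 4, 3, -3):
  c_1 = 3*15 + -2*19 + 0*4 + 0*3 + 2*-3 = 1
  c_2 = 0*15 + 0*19 + 1*4 + 0*3 + 0*-3 = 4
  c_3 = 0*15 + 0*19 + 1*4 + -1*3 + 0*-3 = 1
  c_4 = -1*15 + 1*19 + -1*4 + 1*3 + 0*-3 = 3
  c_5 = 1*15 + -1*19 + 2*4 + 0*3 + 1*-3 = 1
Base-5 expansion of each c_i:
  c_1 = 1 = 1·5^0
  c_2 = 4 = 4·5^0
  c_3 = 1 = 1·5^0
  c_4 = 3 = 3·5^0
  c_5 = 1 = 1·5^0
λ_0 = (1, 4, 1, 3, 1)

((1, 4, 1, 3, 1),)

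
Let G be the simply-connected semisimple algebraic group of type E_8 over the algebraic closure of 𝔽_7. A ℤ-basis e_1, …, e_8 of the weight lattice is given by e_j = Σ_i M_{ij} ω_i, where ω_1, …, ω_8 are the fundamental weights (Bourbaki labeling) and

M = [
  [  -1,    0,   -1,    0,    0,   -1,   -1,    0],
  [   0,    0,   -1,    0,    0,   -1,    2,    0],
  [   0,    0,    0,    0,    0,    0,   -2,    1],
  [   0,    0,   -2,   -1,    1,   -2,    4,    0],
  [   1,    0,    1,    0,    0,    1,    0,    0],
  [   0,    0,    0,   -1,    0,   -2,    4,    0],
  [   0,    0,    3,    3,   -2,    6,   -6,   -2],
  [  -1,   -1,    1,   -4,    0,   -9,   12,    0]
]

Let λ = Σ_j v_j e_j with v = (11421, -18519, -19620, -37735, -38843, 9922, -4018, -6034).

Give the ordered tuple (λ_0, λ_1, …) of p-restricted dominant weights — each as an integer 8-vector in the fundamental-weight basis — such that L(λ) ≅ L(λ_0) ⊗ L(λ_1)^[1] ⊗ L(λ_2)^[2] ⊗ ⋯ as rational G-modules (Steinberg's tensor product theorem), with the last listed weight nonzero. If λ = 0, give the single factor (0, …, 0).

((6, 3, 0, 4, 1, 6, 6, 1), (5, 6, 6, 1, 1, 0, 0, 3), (4, 5, 5, 3, 0, 2, 6, 4), (6, 4, 5, 6, 5, 5, 3, 2))

Converting to the ω-basis (c_i = row i of M dotted with v = (11421, -18519, -19620, -37735, -38843, 9922, -4018, -6034)):
  c_1 = (-1)·(11421) + (0)·(-18519) + (-1)·(-19620) + (0)·(-37735) + (0)·(-38843) + (-1)·(9922) + (-1)·(-4018) + (0)·(-6034) = 2295
  c_2 = 0·11421 + (0)·(-18519) + (-1)·(-19620) + (0)·(-37735) + (0)·(-38843) + (-1)·(9922) + (2)·(-4018) + (0)·(-6034) = 1662
  c_3 = 0·11421 + (0)·(-18519) + (0)·(-19620) + (0)·(-37735) + (0)·(-38843) + 0·9922 + (-2)·(-4018) + (1)·(-6034) = 2002
  c_4 = 0·11421 + (0)·(-18519) + (-2)·(-19620) + (-1)·(-37735) + (1)·(-38843) + (-2)·(9922) + (4)·(-4018) + (0)·(-6034) = 2216
  c_5 = 1·11421 + (0)·(-18519) + (1)·(-19620) + (0)·(-37735) + (0)·(-38843) + 1·9922 + (0)·(-4018) + (0)·(-6034) = 1723
  c_6 = 0·11421 + (0)·(-18519) + (0)·(-19620) + (-1)·(-37735) + (0)·(-38843) + (-2)·(9922) + (4)·(-4018) + (0)·(-6034) = 1819
  c_7 = 0·11421 + (0)·(-18519) + (3)·(-19620) + (3)·(-37735) + (-2)·(-38843) + 6·9922 + (-6)·(-4018) + (-2)·(-6034) = 1329
  c_8 = (-1)·(11421) + (-1)·(-18519) + (1)·(-19620) + (-4)·(-37735) + (0)·(-38843) + (-9)·(9922) + (12)·(-4018) + (0)·(-6034) = 904
Writing each c_i in base p = 7:
  c_1 = 2295 = 6·7^0 + 5·7^1 + 4·7^2 + 6·7^3
  c_2 = 1662 = 3·7^0 + 6·7^1 + 5·7^2 + 4·7^3
  c_3 = 2002 = 0·7^0 + 6·7^1 + 5·7^2 + 5·7^3
  c_4 = 2216 = 4·7^0 + 1·7^1 + 3·7^2 + 6·7^3
  c_5 = 1723 = 1·7^0 + 1·7^1 + 0·7^2 + 5·7^3
  c_6 = 1819 = 6·7^0 + 0·7^1 + 2·7^2 + 5·7^3
  c_7 = 1329 = 6·7^0 + 0·7^1 + 6·7^2 + 3·7^3
  c_8 = 904 = 1·7^0 + 3·7^1 + 4·7^2 + 2·7^3
Factor λ_0 = (6, 3, 0, 4, 1, 6, 6, 1)
Factor λ_1 = (5, 6, 6, 1, 1, 0, 0, 3)
Factor λ_2 = (4, 5, 5, 3, 0, 2, 6, 4)
Factor λ_3 = (6, 4, 5, 6, 5, 5, 3, 2)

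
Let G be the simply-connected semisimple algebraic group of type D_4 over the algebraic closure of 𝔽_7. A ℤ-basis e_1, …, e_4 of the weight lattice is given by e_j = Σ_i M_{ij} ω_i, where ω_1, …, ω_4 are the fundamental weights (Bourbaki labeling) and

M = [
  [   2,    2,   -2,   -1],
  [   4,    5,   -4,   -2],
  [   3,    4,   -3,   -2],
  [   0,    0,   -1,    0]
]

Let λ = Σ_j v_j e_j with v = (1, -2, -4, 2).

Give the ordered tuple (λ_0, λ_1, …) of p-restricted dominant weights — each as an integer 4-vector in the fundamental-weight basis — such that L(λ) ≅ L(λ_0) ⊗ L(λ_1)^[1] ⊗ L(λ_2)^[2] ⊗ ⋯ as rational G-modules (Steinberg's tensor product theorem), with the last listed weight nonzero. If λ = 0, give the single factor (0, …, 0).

ω-coordinates c = M·v, v = (1, -2, -4, 2):
  c_1 = (2)·(1) + (2)·(-2) + (-2)·(-4) + (-1)·(2) = 4
  c_2 = (4)·(1) + (5)·(-2) + (-4)·(-4) + (-2)·(2) = 6
  c_3 = (3)·(1) + (4)·(-2) + (-3)·(-4) + (-2)·(2) = 3
  c_4 = (0)·(1) + (0)·(-2) + (-1)·(-4) + (0)·(2) = 4
p = 7; digits c_i = Σ_j d_{ij}·7^j, 0 ≤ d_{ij} < 7:
  c_1 = 4 = 4·7^0
  c_2 = 6 = 6·7^0
  c_3 = 3 = 3·7^0
  c_4 = 4 = 4·7^0
Factor λ_0 = (4, 6, 3, 4)

((4, 6, 3, 4),)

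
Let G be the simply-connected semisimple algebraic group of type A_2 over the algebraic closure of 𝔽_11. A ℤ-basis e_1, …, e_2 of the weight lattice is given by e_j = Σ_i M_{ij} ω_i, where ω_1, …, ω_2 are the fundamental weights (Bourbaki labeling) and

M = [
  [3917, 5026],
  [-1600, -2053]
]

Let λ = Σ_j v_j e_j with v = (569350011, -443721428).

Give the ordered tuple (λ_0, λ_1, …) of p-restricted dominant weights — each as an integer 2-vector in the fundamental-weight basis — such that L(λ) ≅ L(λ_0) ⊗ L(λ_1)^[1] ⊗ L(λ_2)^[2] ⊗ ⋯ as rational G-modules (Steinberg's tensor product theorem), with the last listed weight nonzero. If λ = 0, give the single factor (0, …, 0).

((6, 10), (0, 2), (1, 7), (6, 0), (6, 5))

ω-coordinates c = M·v, v = (569350011, -443721428):
  c_1 = 3917*569350011 + 5026*-443721428 = 95959
  c_2 = -1600*569350011 + -2053*-443721428 = 74084
Base-11 expansion of each c_i:
  c_1 = 95959 = 6·11^0 + 0·11^1 + 1·11^2 + 6·11^3 + 6·11^4
  c_2 = 74084 = 10·11^0 + 2·11^1 + 7·11^2 + 0·11^3 + 5·11^4
p-restricted factor λ_0 = (6, 10)
p-restricted factor λ_1 = (0, 2)
p-restricted factor λ_2 = (1, 7)
p-restricted factor λ_3 = (6, 0)
p-restricted factor λ_4 = (6, 5)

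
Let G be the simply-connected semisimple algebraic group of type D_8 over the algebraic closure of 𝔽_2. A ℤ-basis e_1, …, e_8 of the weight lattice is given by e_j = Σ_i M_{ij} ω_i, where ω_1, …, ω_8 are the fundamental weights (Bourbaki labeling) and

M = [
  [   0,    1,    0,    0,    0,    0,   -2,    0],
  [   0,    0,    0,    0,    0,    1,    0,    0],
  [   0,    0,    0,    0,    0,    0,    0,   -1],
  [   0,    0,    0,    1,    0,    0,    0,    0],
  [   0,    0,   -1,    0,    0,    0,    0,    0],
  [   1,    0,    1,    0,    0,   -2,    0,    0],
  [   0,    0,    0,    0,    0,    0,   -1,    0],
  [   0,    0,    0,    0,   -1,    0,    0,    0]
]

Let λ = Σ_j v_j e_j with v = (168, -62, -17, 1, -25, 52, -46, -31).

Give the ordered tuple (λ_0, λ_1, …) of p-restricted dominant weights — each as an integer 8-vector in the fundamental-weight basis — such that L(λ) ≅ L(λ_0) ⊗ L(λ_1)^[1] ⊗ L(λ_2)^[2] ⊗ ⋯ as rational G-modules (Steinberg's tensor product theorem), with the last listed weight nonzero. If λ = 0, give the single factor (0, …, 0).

((0, 0, 1, 1, 1, 1, 0, 1), (1, 0, 1, 0, 0, 1, 1, 0), (1, 1, 1, 0, 0, 1, 1, 0), (1, 0, 1, 0, 0, 1, 1, 1), (1, 1, 1, 0, 1, 0, 0, 1), (0, 1, 0, 0, 0, 1, 1, 0))

Change of basis e → ω: c = M·v where v = (168, -62, -17, 1, -25, 52, -46, -31):
  c_1 = 0·168 + (1)·(-62) + (0)·(-17) + 0·1 + (0)·(-25) + 0·52 + (-2)·(-46) + (0)·(-31) = 30
  c_2 = 0·168 + (0)·(-62) + (0)·(-17) + 0·1 + (0)·(-25) + 1·52 + (0)·(-46) + (0)·(-31) = 52
  c_3 = 0·168 + (0)·(-62) + (0)·(-17) + 0·1 + (0)·(-25) + 0·52 + (0)·(-46) + (-1)·(-31) = 31
  c_4 = 0·168 + (0)·(-62) + (0)·(-17) + 1·1 + (0)·(-25) + 0·52 + (0)·(-46) + (0)·(-31) = 1
  c_5 = 0·168 + (0)·(-62) + (-1)·(-17) + 0·1 + (0)·(-25) + 0·52 + (0)·(-46) + (0)·(-31) = 17
  c_6 = 1·168 + (0)·(-62) + (1)·(-17) + 0·1 + (0)·(-25) + (-2)·(52) + (0)·(-46) + (0)·(-31) = 47
  c_7 = 0·168 + (0)·(-62) + (0)·(-17) + 0·1 + (0)·(-25) + 0·52 + (-1)·(-46) + (0)·(-31) = 46
  c_8 = 0·168 + (0)·(-62) + (0)·(-17) + 0·1 + (-1)·(-25) + 0·52 + (0)·(-46) + (0)·(-31) = 25
p = 2; digits c_i = Σ_j d_{ij}·2^j, 0 ≤ d_{ij} < 2:
  c_1 = 30 = 0·2^0 + 1·2^1 + 1·2^2 + 1·2^3 + 1·2^4
  c_2 = 52 = 0·2^0 + 0·2^1 + 1·2^2 + 0·2^3 + 1·2^4 + 1·2^5
  c_3 = 31 = 1·2^0 + 1·2^1 + 1·2^2 + 1·2^3 + 1·2^4
  c_4 = 1 = 1·2^0
  c_5 = 17 = 1·2^0 + 0·2^1 + 0·2^2 + 0·2^3 + 1·2^4
  c_6 = 47 = 1·2^0 + 1·2^1 + 1·2^2 + 1·2^3 + 0·2^4 + 1·2^5
  c_7 = 46 = 0·2^0 + 1·2^1 + 1·2^2 + 1·2^3 + 0·2^4 + 1·2^5
  c_8 = 25 = 1·2^0 + 0·2^1 + 0·2^2 + 1·2^3 + 1·2^4
λ_0 = (0, 0, 1, 1, 1, 1, 0, 1)
λ_1 = (1, 0, 1, 0, 0, 1, 1, 0)
λ_2 = (1, 1, 1, 0, 0, 1, 1, 0)
λ_3 = (1, 0, 1, 0, 0, 1, 1, 1)
λ_4 = (1, 1, 1, 0, 1, 0, 0, 1)
λ_5 = (0, 1, 0, 0, 0, 1, 1, 0)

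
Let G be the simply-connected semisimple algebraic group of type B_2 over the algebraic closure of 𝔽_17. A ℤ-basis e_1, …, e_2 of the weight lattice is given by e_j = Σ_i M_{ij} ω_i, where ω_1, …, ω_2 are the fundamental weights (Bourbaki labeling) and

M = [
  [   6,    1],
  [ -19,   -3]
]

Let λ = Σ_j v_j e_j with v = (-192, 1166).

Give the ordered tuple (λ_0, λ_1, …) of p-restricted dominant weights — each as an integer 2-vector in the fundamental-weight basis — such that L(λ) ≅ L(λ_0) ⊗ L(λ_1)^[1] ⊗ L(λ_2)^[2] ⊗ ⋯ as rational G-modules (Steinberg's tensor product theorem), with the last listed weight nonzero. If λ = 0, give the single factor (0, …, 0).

Change of basis e → ω: c = M·v where v = (-192, 1166):
  c_1 = 6*-192 + 1*1166 = 14
  c_2 = -19*-192 + -3*1166 = 150
Base-17 expansion of each c_i:
  c_1 = 14 = 14·17^0
  c_2 = 150 = 14·17^0 + 8·17^1
λ_0 = (14, 14)
λ_1 = (0, 8)

((14, 14), (0, 8))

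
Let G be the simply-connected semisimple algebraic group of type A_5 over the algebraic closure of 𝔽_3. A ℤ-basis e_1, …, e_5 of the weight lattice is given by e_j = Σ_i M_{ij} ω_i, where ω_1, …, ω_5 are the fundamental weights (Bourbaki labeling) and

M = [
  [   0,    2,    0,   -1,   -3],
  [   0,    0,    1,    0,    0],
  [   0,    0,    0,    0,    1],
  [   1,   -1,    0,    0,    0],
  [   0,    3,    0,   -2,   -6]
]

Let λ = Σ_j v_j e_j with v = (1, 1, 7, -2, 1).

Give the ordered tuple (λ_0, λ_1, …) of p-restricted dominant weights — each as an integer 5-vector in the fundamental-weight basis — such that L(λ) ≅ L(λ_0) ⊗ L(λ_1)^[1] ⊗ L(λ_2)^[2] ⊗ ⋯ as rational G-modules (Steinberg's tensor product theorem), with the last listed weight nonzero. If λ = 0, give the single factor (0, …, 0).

((1, 1, 1, 0, 1), (0, 2, 0, 0, 0))

Change of basis e → ω: c = M·v where v = (1, 1, 7, -2, 1):
  c_1 = 0·1 + 2·1 + 0·7 + (-1)·(-2) + (-3)·(1) = 1
  c_2 = 0·1 + 0·1 + 1·7 + (0)·(-2) + 0·1 = 7
  c_3 = 0·1 + 0·1 + 0·7 + (0)·(-2) + 1·1 = 1
  c_4 = 1·1 + (-1)·(1) + 0·7 + (0)·(-2) + 0·1 = 0
  c_5 = 0·1 + 3·1 + 0·7 + (-2)·(-2) + (-6)·(1) = 1
p = 3; digits c_i = Σ_j d_{ij}·3^j, 0 ≤ d_{ij} < 3:
  c_1 = 1 = 1·3^0
  c_2 = 7 = 1·3^0 + 2·3^1
  c_3 = 1 = 1·3^0
  c_4 = 0
  c_5 = 1 = 1·3^0
p-restricted factor λ_0 = (1, 1, 1, 0, 1)
p-restricted factor λ_1 = (0, 2, 0, 0, 0)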